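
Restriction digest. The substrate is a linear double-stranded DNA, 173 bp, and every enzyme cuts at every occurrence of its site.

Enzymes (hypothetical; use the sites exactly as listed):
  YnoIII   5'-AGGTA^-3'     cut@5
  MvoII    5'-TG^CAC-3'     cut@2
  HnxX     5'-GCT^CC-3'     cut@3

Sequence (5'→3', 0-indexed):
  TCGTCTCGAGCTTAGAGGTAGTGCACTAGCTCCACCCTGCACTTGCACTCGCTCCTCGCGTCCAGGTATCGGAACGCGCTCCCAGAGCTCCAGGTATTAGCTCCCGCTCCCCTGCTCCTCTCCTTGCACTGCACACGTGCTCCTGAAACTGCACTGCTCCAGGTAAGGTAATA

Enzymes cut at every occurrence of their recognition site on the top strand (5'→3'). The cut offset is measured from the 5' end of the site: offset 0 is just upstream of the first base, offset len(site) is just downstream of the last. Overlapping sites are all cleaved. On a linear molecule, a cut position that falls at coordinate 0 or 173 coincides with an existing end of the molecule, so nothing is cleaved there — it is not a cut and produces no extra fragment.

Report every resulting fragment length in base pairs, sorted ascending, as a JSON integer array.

[3,3,5,5,6,6,6,7,7,7,8,8,8,8,9,10,10,10,12,15,20]

Scan for sites:
  YnoIII (AGGTA, off=5): starts [15, 63, 91, 160, 165] → cuts [20, 68, 96, 165, 170]
  MvoII (TGCAC, off=2): starts [21, 37, 43, 124, 129, 149] → cuts [23, 39, 45, 126, 131, 151]
  HnxX (GCTCC, off=3): starts [28, 50, 77, 86, 99, 105, 113, 138, 155] → cuts [31, 53, 80, 89, 102, 108, 116, 141, 158]

All cut coordinates (distinct, sorted): [20, 23, 31, 39, 45, 53, 68, 80, 89, 96, 102, 108, 116, 126, 131, 141, 151, 158, 165, 170]

Fragments:
  [0,20): 20 bp
  [20,23): 3 bp
  [23,31): 8 bp
  [31,39): 8 bp
  [39,45): 6 bp
  [45,53): 8 bp
  [53,68): 15 bp
  [68,80): 12 bp
  [80,89): 9 bp
  [89,96): 7 bp
  [96,102): 6 bp
  [102,108): 6 bp
  [108,116): 8 bp
  [116,126): 10 bp
  [126,131): 5 bp
  [131,141): 10 bp
  [141,151): 10 bp
  [151,158): 7 bp
  [158,165): 7 bp
  [165,170): 5 bp
  [170,173): 3 bp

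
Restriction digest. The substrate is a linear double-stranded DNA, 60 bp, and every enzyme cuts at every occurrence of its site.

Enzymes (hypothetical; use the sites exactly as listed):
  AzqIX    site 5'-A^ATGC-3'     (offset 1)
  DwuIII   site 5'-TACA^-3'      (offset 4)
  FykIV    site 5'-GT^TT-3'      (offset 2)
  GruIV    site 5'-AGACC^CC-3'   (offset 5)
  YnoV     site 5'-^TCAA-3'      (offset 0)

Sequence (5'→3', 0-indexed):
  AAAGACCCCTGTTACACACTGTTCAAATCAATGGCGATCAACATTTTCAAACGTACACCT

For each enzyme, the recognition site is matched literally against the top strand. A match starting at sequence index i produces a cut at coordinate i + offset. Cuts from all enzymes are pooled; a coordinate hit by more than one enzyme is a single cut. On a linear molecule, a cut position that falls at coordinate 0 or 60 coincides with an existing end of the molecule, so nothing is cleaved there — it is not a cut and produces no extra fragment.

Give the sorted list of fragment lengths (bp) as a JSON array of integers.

Site scan:
  AzqIX (AATGC, off=1): no sites
  DwuIII (TACA, off=4): starts [12, 53] → cuts [16, 57]
  FykIV (GTTT, off=2): no sites
  GruIV (AGACCCC, off=5): starts [2] → cuts [7]
  YnoV (TCAA, off=0): starts [22, 27, 37, 46] → cuts [22, 27, 37, 46]

All cut coordinates (distinct, sorted): [7, 16, 22, 27, 37, 46, 57]

Fragment lengths:
  [0,7): 7 bp
  [7,16): 9 bp
  [16,22): 6 bp
  [22,27): 5 bp
  [27,37): 10 bp
  [37,46): 9 bp
  [46,57): 11 bp
  [57,60): 3 bp

[3,5,6,7,9,9,10,11]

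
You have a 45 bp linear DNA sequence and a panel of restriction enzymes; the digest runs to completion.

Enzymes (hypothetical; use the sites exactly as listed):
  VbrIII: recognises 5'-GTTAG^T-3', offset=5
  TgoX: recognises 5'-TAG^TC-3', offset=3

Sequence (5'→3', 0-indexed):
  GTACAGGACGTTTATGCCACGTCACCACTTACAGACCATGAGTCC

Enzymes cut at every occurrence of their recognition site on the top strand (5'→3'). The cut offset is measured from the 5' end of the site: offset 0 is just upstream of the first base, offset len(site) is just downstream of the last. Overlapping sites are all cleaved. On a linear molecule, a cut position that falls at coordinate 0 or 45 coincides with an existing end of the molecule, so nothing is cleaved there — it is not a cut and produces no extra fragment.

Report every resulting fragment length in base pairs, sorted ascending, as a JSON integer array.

Per-enzyme occurrences:
  VbrIII (GTTAGT, off=5): no sites
  TgoX (TAGTC, off=3): no sites

Pooled cuts: ∅

Fragments:
  no cuts → one linear fragment of 45 bp

[45]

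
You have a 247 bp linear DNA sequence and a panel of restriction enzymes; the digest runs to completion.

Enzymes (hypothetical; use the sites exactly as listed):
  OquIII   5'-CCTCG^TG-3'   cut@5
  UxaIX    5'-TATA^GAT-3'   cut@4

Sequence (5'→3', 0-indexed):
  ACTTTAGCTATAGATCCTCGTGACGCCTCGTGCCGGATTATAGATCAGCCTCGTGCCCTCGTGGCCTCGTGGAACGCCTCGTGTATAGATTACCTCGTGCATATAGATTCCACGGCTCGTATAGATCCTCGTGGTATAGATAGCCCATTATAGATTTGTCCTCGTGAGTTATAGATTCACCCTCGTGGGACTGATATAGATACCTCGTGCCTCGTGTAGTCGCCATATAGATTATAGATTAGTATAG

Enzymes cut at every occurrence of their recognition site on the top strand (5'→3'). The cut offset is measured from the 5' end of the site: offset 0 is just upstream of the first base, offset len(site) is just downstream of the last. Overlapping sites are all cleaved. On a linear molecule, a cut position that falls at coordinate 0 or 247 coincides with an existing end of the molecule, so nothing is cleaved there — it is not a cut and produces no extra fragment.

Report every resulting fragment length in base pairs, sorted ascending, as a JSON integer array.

[6,7,7,7,8,8,8,8,8,9,9,10,10,11,11,12,12,12,12,12,13,14,15,18]

Site scan:
  OquIII CCTCGTG/5: at [15, 25, 48, 56, 64, 76, 92, 126, 159, 180, 202, 209] ⇒ [20, 30, 53, 61, 69, 81, 97, 131, 164, 185, 207, 214]
  UxaIX TATAGAT/4: at [8, 38, 83, 101, 119, 134, 148, 169, 194, 225, 232] ⇒ [12, 42, 87, 105, 123, 138, 152, 173, 198, 229, 236]

Pooled cuts: [12, 20, 30, 42, 53, 61, 69, 81, 87, 97, 105, 123, 131, 138, 152, 164, 173, 185, 198, 207, 214, 229, 236]

Fragment lengths:
  [0,12): 12 bp
  [12,20): 8 bp
  [20,30): 10 bp
  [30,42): 12 bp
  [42,53): 11 bp
  [53,61): 8 bp
  [61,69): 8 bp
  [69,81): 12 bp
  [81,87): 6 bp
  [87,97): 10 bp
  [97,105): 8 bp
  [105,123): 18 bp
  [123,131): 8 bp
  [131,138): 7 bp
  [138,152): 14 bp
  [152,164): 12 bp
  [164,173): 9 bp
  [173,185): 12 bp
  [185,198): 13 bp
  [198,207): 9 bp
  [207,214): 7 bp
  [214,229): 15 bp
  [229,236): 7 bp
  [236,247): 11 bp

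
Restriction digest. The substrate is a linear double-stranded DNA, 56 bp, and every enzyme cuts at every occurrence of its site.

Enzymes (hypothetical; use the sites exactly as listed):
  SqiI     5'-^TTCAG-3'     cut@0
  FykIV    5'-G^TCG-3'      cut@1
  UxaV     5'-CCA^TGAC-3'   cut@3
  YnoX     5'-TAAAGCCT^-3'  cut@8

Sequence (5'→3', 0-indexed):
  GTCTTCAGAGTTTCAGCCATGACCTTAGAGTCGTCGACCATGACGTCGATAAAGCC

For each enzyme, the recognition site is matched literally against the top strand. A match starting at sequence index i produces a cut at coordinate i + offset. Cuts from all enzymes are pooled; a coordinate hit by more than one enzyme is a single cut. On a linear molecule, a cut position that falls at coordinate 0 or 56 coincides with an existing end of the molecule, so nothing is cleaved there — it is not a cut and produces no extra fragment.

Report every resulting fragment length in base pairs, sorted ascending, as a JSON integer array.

[3,3,5,7,8,8,11,11]

Site scan:
  SqiI (TTCAG, off=0): starts [3, 11] → cuts [3, 11]
  FykIV (GTCG, off=1): starts [29, 32, 44] → cuts [30, 33, 45]
  UxaV (CCATGAC, off=3): starts [16, 37] → cuts [19, 40]
  YnoX (TAAAGCCT, off=8): no sites

Pooled cuts: [3, 11, 19, 30, 33, 40, 45]

Fragments:
  [0,3): 3 bp
  [3,11): 8 bp
  [11,19): 8 bp
  [19,30): 11 bp
  [30,33): 3 bp
  [33,40): 7 bp
  [40,45): 5 bp
  [45,56): 11 bp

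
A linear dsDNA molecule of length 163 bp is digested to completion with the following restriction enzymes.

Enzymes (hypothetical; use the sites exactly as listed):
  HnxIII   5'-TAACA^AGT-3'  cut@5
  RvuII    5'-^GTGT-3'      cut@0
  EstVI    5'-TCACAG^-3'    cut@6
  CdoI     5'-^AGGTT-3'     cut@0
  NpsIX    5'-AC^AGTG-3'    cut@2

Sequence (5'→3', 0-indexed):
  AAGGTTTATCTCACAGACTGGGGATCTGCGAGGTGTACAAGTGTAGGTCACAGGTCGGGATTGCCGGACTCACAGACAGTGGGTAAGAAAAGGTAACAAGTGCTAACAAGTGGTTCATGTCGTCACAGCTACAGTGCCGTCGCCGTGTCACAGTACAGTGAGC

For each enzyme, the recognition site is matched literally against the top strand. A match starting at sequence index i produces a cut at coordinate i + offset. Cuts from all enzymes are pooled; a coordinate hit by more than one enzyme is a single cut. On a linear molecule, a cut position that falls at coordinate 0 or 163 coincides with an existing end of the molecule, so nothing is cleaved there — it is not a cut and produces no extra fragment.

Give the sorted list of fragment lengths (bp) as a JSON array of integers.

Scan for sites:
  HnxIII TAACAAGT/5: at [93, 103] ⇒ [98, 108]
  RvuII GTGT/0: at [32, 40, 144] ⇒ [32, 40, 144]
  EstVI TCACAG/6: at [10, 47, 69, 122, 147] ⇒ [16, 53, 75, 128, 153]
  CdoI AGGTT/0: at [1] ⇒ [1]
  NpsIX ACAGTG/2: at [75, 130, 154] ⇒ [77, 132, 156]

All cut coordinates (distinct, sorted): [1, 16, 32, 40, 53, 75, 77, 98, 108, 128, 132, 144, 153, 156]

Fragment lengths:
  [0,1): 1 bp
  [1,16): 15 bp
  [16,32): 16 bp
  [32,40): 8 bp
  [40,53): 13 bp
  [53,75): 22 bp
  [75,77): 2 bp
  [77,98): 21 bp
  [98,108): 10 bp
  [108,128): 20 bp
  [128,132): 4 bp
  [132,144): 12 bp
  [144,153): 9 bp
  [153,156): 3 bp
  [156,163): 7 bp

[1,2,3,4,7,8,9,10,12,13,15,16,20,21,22]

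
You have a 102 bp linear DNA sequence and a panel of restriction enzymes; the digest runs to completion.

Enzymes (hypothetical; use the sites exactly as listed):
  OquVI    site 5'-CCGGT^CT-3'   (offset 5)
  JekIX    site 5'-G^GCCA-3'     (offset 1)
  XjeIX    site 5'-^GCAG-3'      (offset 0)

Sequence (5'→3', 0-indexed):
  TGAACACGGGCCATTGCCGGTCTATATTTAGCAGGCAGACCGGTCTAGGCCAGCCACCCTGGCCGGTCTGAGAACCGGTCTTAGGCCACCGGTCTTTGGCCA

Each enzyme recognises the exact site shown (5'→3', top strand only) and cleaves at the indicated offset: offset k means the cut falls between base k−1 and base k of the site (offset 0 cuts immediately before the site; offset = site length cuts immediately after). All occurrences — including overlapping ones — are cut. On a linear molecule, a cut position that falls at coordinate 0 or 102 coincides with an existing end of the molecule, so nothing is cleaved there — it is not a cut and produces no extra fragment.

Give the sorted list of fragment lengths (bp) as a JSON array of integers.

Scan for sites:
  OquVI CCGGTCT/5: at [16, 39, 62, 74, 88] ⇒ [21, 44, 67, 79, 93]
  JekIX GGCCA/1: at [8, 47, 83, 97] ⇒ [9, 48, 84, 98]
  XjeIX GCAG/0: at [30, 34] ⇒ [30, 34]

Pooled cuts: [9, 21, 30, 34, 44, 48, 67, 79, 84, 93, 98]

Fragments:
  [0,9): 9 bp
  [9,21): 12 bp
  [21,30): 9 bp
  [30,34): 4 bp
  [34,44): 10 bp
  [44,48): 4 bp
  [48,67): 19 bp
  [67,79): 12 bp
  [79,84): 5 bp
  [84,93): 9 bp
  [93,98): 5 bp
  [98,102): 4 bp

[4,4,4,5,5,9,9,9,10,12,12,19]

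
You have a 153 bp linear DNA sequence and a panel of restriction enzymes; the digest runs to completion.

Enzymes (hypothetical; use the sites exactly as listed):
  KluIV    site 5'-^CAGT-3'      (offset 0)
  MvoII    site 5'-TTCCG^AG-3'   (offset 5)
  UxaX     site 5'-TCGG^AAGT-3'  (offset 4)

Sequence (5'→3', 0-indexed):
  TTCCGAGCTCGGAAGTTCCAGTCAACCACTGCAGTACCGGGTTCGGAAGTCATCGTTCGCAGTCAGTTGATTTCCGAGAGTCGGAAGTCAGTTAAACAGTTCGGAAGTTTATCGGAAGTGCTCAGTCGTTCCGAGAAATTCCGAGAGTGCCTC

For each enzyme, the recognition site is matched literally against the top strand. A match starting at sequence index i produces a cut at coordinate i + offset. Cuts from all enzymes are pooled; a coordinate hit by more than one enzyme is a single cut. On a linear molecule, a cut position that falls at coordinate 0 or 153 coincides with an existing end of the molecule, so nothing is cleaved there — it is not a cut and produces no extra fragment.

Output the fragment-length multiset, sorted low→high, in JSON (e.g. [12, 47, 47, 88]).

Site scan:
  KluIV CAGT/0: at [18, 31, 59, 63, 88, 96, 122] ⇒ [18, 31, 59, 63, 88, 96, 122]
  MvoII TTCCGAG/5: at [0, 71, 128, 138] ⇒ [5, 76, 133, 143]
  UxaX TCGGAAGT/4: at [8, 42, 80, 100, 111] ⇒ [12, 46, 84, 104, 115]

Pooled cuts: [5, 12, 18, 31, 46, 59, 63, 76, 84, 88, 96, 104, 115, 122, 133, 143]

Fragment lengths:
  [0,5): 5 bp
  [5,12): 7 bp
  [12,18): 6 bp
  [18,31): 13 bp
  [31,46): 15 bp
  [46,59): 13 bp
  [59,63): 4 bp
  [63,76): 13 bp
  [76,84): 8 bp
  [84,88): 4 bp
  [88,96): 8 bp
  [96,104): 8 bp
  [104,115): 11 bp
  [115,122): 7 bp
  [122,133): 11 bp
  [133,143): 10 bp
  [143,153): 10 bp

[4,4,5,6,7,7,8,8,8,10,10,11,11,13,13,13,15]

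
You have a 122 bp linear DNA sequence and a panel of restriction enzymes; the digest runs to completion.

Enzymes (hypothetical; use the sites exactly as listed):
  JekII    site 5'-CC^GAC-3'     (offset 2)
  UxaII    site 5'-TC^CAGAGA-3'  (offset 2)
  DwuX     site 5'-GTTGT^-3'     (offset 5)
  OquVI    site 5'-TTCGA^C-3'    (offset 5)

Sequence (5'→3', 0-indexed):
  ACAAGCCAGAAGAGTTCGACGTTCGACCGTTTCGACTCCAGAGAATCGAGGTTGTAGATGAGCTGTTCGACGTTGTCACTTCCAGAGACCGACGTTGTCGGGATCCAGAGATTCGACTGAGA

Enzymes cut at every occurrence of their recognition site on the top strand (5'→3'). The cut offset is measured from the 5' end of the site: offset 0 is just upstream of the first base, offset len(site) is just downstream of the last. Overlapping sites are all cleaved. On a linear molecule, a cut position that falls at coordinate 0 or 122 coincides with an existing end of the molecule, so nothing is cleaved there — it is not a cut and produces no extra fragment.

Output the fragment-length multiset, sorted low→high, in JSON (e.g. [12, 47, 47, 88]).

[3,6,6,6,7,7,8,8,9,11,15,17,19]

Scan for sites:
  JekII CCGAC/2: at [88] ⇒ [90]
  UxaII TCCAGAGA/2: at [36, 80, 103] ⇒ [38, 82, 105]
  DwuX GTTGT/5: at [50, 71, 93] ⇒ [55, 76, 98]
  OquVI TTCGAC/5: at [14, 21, 30, 65, 111] ⇒ [19, 26, 35, 70, 116]

All cut coordinates (distinct, sorted): [19, 26, 35, 38, 55, 70, 76, 82, 90, 98, 105, 116]

Fragment lengths:
  [0,19): 19 bp
  [19,26): 7 bp
  [26,35): 9 bp
  [35,38): 3 bp
  [38,55): 17 bp
  [55,70): 15 bp
  [70,76): 6 bp
  [76,82): 6 bp
  [82,90): 8 bp
  [90,98): 8 bp
  [98,105): 7 bp
  [105,116): 11 bp
  [116,122): 6 bp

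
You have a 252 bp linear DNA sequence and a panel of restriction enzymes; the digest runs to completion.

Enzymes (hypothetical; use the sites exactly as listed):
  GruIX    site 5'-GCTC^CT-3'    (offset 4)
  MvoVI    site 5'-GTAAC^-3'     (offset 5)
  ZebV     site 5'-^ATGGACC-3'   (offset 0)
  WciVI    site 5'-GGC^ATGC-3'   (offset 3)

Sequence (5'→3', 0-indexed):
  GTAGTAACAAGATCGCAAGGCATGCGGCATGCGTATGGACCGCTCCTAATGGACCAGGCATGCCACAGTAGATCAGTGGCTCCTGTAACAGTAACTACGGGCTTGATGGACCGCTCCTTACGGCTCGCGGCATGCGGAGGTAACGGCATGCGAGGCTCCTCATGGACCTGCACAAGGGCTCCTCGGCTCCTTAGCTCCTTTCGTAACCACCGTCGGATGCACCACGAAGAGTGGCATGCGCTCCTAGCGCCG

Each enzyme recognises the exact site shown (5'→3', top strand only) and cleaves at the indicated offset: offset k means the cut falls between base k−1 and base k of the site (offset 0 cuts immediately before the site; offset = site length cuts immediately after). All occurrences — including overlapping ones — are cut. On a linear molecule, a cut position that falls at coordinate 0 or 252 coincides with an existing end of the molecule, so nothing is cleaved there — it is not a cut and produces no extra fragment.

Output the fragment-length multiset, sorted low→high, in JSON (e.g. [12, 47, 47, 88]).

[3,3,3,6,6,7,7,8,8,8,8,9,10,10,11,11,11,11,13,13,15,20,23,28]

Per-enzyme occurrences:
  GruIX (GCTCCT, off=4): starts [41, 78, 112, 154, 177, 185, 193, 239] → cuts [45, 82, 116, 158, 181, 189, 197, 243]
  MvoVI (GTAAC, off=5): starts [3, 84, 90, 139, 202] → cuts [8, 89, 95, 144, 207]
  ZebV (ATGGACC, off=0): starts [34, 48, 105, 161] → cuts [34, 48, 105, 161]
  WciVI (GGCATGC, off=3): starts [18, 25, 56, 128, 144, 232] → cuts [21, 28, 59, 131, 147, 235]

All cut coordinates (distinct, sorted): [8, 21, 28, 34, 45, 48, 59, 82, 89, 95, 105, 116, 131, 144, 147, 158, 161, 181, 189, 197, 207, 235, 243]

Fragment lengths:
  [0,8): 8 bp
  [8,21): 13 bp
  [21,28): 7 bp
  [28,34): 6 bp
  [34,45): 11 bp
  [45,48): 3 bp
  [48,59): 11 bp
  [59,82): 23 bp
  [82,89): 7 bp
  [89,95): 6 bp
  [95,105): 10 bp
  [105,116): 11 bp
  [116,131): 15 bp
  [131,144): 13 bp
  [144,147): 3 bp
  [147,158): 11 bp
  [158,161): 3 bp
  [161,181): 20 bp
  [181,189): 8 bp
  [189,197): 8 bp
  [197,207): 10 bp
  [207,235): 28 bp
  [235,243): 8 bp
  [243,252): 9 bp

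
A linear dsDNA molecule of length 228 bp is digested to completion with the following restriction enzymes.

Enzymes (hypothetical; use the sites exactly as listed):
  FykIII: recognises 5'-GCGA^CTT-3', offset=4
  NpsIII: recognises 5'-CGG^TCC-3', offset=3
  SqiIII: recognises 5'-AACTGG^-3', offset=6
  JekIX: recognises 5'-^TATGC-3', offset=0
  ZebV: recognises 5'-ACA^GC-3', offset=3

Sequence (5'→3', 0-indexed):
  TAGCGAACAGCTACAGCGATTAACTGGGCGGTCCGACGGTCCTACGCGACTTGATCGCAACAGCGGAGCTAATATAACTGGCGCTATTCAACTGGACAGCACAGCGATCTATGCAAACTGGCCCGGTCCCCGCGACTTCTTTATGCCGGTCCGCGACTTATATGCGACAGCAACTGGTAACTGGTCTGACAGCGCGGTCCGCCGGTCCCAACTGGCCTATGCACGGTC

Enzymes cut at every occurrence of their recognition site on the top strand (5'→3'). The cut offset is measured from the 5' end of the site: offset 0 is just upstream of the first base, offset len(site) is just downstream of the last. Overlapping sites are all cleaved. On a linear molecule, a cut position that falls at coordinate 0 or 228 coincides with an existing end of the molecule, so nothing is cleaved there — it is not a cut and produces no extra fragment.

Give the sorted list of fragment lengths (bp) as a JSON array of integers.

Per-enzyme occurrences:
  FykIII (GCGACTT, off=4): starts [45, 131, 152] → cuts [49, 135, 156]
  NpsIII (CGGTCC, off=3): starts [28, 36, 123, 146, 194, 202] → cuts [31, 39, 126, 149, 197, 205]
  SqiIII (AACTGG, off=6): starts [21, 75, 89, 115, 171, 178, 209] → cuts [27, 81, 95, 121, 177, 184, 215]
  JekIX (TATGC, off=0): starts [109, 141, 160, 217] → cuts [109, 141, 160, 217]
  ZebV (ACAGC, off=3): starts [6, 12, 59, 95, 100, 166, 188] → cuts [9, 15, 62, 98, 103, 169, 191]

Pooled cuts: [9, 15, 27, 31, 39, 49, 62, 81, 95, 98, 103, 109, 121, 126, 135, 141, 149, 156, 160, 169, 177, 184, 191, 197, 205, 215, 217]

Fragment lengths:
  [0,9): 9 bp
  [9,15): 6 bp
  [15,27): 12 bp
  [27,31): 4 bp
  [31,39): 8 bp
  [39,49): 10 bp
  [49,62): 13 bp
  [62,81): 19 bp
  [81,95): 14 bp
  [95,98): 3 bp
  [98,103): 5 bp
  [103,109): 6 bp
  [109,121): 12 bp
  [121,126): 5 bp
  [126,135): 9 bp
  [135,141): 6 bp
  [141,149): 8 bp
  [149,156): 7 bp
  [156,160): 4 bp
  [160,169): 9 bp
  [169,177): 8 bp
  [177,184): 7 bp
  [184,191): 7 bp
  [191,197): 6 bp
  [197,205): 8 bp
  [205,215): 10 bp
  [215,217): 2 bp
  [217,228): 11 bp

[2,3,4,4,5,5,6,6,6,6,7,7,7,8,8,8,8,9,9,9,10,10,11,12,12,13,14,19]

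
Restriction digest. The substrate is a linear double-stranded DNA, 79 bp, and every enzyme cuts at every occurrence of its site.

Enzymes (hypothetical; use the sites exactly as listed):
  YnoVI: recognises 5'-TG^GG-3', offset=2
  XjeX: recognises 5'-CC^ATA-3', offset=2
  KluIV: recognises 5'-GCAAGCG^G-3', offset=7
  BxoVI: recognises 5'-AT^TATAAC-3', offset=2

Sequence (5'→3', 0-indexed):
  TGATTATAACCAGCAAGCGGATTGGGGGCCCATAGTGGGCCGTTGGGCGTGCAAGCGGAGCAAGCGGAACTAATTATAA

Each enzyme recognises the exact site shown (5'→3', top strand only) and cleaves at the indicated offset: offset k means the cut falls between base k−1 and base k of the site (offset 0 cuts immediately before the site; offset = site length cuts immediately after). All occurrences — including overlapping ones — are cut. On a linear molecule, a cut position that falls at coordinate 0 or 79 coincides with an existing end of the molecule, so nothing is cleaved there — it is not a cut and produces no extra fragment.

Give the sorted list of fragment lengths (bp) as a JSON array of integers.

[4,5,6,7,8,9,12,13,15]

Scan for sites:
  YnoVI TGGG/2: at [22, 35, 43] ⇒ [24, 37, 45]
  XjeX CCATA/2: at [29] ⇒ [31]
  KluIV GCAAGCGG/7: at [12, 50, 59] ⇒ [19, 57, 66]
  BxoVI ATTATAAC/2: at [2] ⇒ [4]

Pooled cuts: [4, 19, 24, 31, 37, 45, 57, 66]

Fragment lengths:
  [0,4): 4 bp
  [4,19): 15 bp
  [19,24): 5 bp
  [24,31): 7 bp
  [31,37): 6 bp
  [37,45): 8 bp
  [45,57): 12 bp
  [57,66): 9 bp
  [66,79): 13 bp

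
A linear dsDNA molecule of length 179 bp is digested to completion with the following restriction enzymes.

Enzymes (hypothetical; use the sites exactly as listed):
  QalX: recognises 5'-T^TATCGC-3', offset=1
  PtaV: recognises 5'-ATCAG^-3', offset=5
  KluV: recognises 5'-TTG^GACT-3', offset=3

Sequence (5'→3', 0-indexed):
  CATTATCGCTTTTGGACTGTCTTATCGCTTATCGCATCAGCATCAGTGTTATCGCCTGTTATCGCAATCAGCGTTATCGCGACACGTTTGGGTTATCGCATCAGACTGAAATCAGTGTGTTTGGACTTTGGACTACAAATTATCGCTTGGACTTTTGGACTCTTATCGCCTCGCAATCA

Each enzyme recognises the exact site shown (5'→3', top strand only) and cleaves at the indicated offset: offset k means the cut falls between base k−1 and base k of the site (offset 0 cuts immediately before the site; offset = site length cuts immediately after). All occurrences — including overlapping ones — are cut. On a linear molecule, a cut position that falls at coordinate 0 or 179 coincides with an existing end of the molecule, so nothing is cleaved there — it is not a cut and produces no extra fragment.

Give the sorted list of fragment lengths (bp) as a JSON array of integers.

Per-enzyme occurrences:
  QalX (TTATCGC, off=1): starts [2, 21, 28, 48, 58, 73, 92, 139, 162] → cuts [3, 22, 29, 49, 59, 74, 93, 140, 163]
  PtaV (ATCAG, off=5): starts [35, 41, 66, 99, 110] → cuts [40, 46, 71, 104, 115]
  KluV (TTGGACT, off=3): starts [11, 120, 127, 146, 154] → cuts [14, 123, 130, 149, 157]

All cut coordinates (distinct, sorted): [3, 14, 22, 29, 40, 46, 49, 59, 71, 74, 93, 104, 115, 123, 130, 140, 149, 157, 163]

Fragments:
  [0,3): 3 bp
  [3,14): 11 bp
  [14,22): 8 bp
  [22,29): 7 bp
  [29,40): 11 bp
  [40,46): 6 bp
  [46,49): 3 bp
  [49,59): 10 bp
  [59,71): 12 bp
  [71,74): 3 bp
  [74,93): 19 bp
  [93,104): 11 bp
  [104,115): 11 bp
  [115,123): 8 bp
  [123,130): 7 bp
  [130,140): 10 bp
  [140,149): 9 bp
  [149,157): 8 bp
  [157,163): 6 bp
  [163,179): 16 bp

[3,3,3,6,6,7,7,8,8,8,9,10,10,11,11,11,11,12,16,19]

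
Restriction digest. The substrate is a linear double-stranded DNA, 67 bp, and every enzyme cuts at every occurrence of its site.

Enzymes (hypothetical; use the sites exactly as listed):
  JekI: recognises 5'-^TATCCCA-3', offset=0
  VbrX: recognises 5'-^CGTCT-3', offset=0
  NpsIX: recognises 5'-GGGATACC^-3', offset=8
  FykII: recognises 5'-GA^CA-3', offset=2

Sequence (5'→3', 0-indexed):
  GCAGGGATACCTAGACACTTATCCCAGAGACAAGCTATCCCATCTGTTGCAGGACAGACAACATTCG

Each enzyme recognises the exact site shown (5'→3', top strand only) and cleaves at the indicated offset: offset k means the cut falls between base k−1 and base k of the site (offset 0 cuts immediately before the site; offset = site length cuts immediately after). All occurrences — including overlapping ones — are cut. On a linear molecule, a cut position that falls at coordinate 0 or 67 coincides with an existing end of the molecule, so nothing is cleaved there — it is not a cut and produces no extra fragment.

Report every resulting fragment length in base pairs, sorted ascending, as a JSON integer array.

[4,4,4,5,9,11,11,19]

Scan for sites:
  JekI TATCCCA/0: at [19, 35] ⇒ [19, 35]
  VbrX (CGTCT, off=0): no sites
  NpsIX GGGATACC/8: at [3] ⇒ [11]
  FykII GACA/2: at [13, 28, 52, 56] ⇒ [15, 30, 54, 58]

Pooled cuts: [11, 15, 19, 30, 35, 54, 58]

Fragments:
  [0,11): 11 bp
  [11,15): 4 bp
  [15,19): 4 bp
  [19,30): 11 bp
  [30,35): 5 bp
  [35,54): 19 bp
  [54,58): 4 bp
  [58,67): 9 bp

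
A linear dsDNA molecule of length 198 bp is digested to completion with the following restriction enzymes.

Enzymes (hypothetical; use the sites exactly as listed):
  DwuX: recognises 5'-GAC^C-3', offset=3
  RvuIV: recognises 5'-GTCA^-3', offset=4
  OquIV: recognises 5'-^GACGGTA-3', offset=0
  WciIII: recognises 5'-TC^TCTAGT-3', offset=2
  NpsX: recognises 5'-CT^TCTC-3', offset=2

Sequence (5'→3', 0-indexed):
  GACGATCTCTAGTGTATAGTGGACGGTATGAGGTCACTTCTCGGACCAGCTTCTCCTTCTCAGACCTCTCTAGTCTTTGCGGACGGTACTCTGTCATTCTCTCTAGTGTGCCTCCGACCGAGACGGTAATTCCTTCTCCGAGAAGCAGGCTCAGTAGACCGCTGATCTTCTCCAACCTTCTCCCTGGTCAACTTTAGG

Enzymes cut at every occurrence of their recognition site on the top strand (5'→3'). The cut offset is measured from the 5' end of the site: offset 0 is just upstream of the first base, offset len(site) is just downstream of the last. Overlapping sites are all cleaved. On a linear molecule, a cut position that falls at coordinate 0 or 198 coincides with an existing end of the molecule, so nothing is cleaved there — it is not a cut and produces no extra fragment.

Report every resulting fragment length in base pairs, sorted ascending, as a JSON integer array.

[2,3,3,5,5,6,7,8,8,8,9,10,12,13,13,14,15,15,17,25]

Per-enzyme occurrences:
  DwuX (GACC, off=3): starts [43, 62, 115, 156] → cuts [46, 65, 118, 159]
  RvuIV (GTCA, off=4): starts [32, 92, 186] → cuts [36, 96, 190]
  OquIV (GACGGTA, off=0): starts [21, 81, 121] → cuts [21, 81, 121]
  WciIII (TCTCTAGT, off=2): starts [5, 66, 99] → cuts [7, 68, 101]
  NpsX (CTTCTC, off=2): starts [36, 49, 55, 132, 166, 176] → cuts [38, 51, 57, 134, 168, 178]

Pooled cuts: [7, 21, 36, 38, 46, 51, 57, 65, 68, 81, 96, 101, 118, 121, 134, 159, 168, 178, 190]

Fragment lengths:
  [0,7): 7 bp
  [7,21): 14 bp
  [21,36): 15 bp
  [36,38): 2 bp
  [38,46): 8 bp
  [46,51): 5 bp
  [51,57): 6 bp
  [57,65): 8 bp
  [65,68): 3 bp
  [68,81): 13 bp
  [81,96): 15 bp
  [96,101): 5 bp
  [101,118): 17 bp
  [118,121): 3 bp
  [121,134): 13 bp
  [134,159): 25 bp
  [159,168): 9 bp
  [168,178): 10 bp
  [178,190): 12 bp
  [190,198): 8 bp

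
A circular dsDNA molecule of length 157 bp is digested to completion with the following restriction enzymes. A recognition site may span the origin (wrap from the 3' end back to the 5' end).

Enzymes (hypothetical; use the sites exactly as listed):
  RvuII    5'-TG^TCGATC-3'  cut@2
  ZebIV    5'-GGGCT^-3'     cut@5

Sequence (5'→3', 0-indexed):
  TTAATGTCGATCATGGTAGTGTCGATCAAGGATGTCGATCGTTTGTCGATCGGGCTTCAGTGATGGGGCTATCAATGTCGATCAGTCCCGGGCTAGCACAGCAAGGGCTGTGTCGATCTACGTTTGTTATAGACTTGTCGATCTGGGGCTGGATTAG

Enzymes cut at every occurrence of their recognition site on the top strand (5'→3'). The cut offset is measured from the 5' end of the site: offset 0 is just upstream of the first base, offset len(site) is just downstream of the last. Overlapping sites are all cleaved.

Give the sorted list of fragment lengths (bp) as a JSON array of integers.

[3,7,11,11,13,13,13,14,15,15,17,25]

Scan for sites:
  RvuII (TGTCGATC, off=2): starts [4, 19, 32, 43, 75, 110, 135] → cuts [6, 21, 34, 45, 77, 112, 137]
  ZebIV (GGGCT, off=5): starts [51, 65, 89, 104, 145] → cuts [56, 70, 94, 109, 150]

Pooled cuts: [6, 21, 34, 45, 56, 70, 77, 94, 109, 112, 137, 150]

Fragments:
  6→21: 15 bp
  21→34: 13 bp
  34→45: 11 bp
  45→56: 11 bp
  56→70: 14 bp
  70→77: 7 bp
  77→94: 17 bp
  94→109: 15 bp
  109→112: 3 bp
  112→137: 25 bp
  137→150: 13 bp
  150→6 (wrap): 157-150+6 = 13 bp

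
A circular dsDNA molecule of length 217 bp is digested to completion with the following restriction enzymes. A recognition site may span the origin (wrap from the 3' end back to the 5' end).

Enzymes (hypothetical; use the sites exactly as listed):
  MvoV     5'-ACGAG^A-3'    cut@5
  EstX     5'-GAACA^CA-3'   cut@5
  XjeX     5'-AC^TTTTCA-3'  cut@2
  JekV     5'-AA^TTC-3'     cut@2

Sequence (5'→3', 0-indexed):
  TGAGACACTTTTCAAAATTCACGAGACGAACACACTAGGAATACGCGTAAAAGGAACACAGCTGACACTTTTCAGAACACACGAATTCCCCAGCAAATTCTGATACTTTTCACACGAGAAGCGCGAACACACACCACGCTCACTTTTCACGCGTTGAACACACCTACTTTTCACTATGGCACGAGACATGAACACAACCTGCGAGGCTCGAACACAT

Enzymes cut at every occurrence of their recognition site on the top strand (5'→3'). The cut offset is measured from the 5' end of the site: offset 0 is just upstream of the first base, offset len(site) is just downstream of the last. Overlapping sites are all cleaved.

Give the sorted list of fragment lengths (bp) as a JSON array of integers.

Site scan:
  MvoV ACGAGA/5: at [20, 113, 180] ⇒ [25, 118, 185]
  EstX GAACACA/5: at [27, 53, 74, 124, 155, 189, 209] ⇒ [32, 58, 79, 129, 160, 194, 214]
  XjeX ACTTTTCA/2: at [6, 66, 104, 141, 165] ⇒ [8, 68, 106, 143, 167]
  JekV AATTC/2: at [15, 83, 95] ⇒ [17, 85, 97]

All cut coordinates (distinct, sorted): [8, 17, 25, 32, 58, 68, 79, 85, 97, 106, 118, 129, 143, 160, 167, 185, 194, 214]

Fragments:
  8→17: 9 bp
  17→25: 8 bp
  25→32: 7 bp
  32→58: 26 bp
  58→68: 10 bp
  68→79: 11 bp
  79→85: 6 bp
  85→97: 12 bp
  97→106: 9 bp
  106→118: 12 bp
  118→129: 11 bp
  129→143: 14 bp
  143→160: 17 bp
  160→167: 7 bp
  167→185: 18 bp
  185→194: 9 bp
  194→214: 20 bp
  214→8 (wrap): 217-214+8 = 11 bp

[6,7,7,8,9,9,9,10,11,11,11,12,12,14,17,18,20,26]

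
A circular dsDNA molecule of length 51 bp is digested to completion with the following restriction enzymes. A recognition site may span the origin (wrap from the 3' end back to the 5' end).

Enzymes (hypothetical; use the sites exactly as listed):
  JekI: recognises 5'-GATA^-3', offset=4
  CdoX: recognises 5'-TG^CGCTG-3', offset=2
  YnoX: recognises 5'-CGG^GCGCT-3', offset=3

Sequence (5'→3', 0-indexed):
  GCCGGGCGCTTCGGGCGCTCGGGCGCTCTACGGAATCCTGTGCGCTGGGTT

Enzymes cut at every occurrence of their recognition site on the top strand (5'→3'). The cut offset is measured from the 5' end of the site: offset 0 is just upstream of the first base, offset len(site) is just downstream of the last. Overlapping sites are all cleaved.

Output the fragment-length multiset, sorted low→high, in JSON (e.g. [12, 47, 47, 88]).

Per-enzyme occurrences:
  JekI (GATA, off=4): no sites
  CdoX (TGCGCTG, off=2): starts [40] → cuts [42]
  YnoX (CGGGCGCT, off=3): starts [2, 11, 19] → cuts [5, 14, 22]

Pooled cuts: [5, 14, 22, 42]

Fragment lengths:
  5→14: 9 bp
  14→22: 8 bp
  22→42: 20 bp
  42→5 (wrap): 51-42+5 = 14 bp

[8,9,14,20]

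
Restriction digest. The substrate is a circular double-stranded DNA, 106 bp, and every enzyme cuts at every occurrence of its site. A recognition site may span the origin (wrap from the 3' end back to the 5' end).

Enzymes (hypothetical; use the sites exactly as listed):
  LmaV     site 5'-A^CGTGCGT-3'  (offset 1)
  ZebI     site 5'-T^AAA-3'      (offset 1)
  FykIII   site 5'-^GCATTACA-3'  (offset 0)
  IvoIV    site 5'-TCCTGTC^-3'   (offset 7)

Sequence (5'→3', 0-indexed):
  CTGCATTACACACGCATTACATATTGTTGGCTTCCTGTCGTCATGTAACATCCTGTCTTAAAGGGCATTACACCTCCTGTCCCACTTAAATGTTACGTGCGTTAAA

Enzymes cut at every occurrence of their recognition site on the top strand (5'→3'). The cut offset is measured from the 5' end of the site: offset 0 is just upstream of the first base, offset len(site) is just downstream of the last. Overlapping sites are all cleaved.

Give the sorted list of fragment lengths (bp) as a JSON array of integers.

Per-enzyme occurrences:
  LmaV (ACGTGCGT, off=1): starts [94] → cuts [95]
  ZebI (TAAA, off=1): starts [58, 86, 102] → cuts [59, 87, 103]
  FykIII (GCATTACA, off=0): starts [2, 13, 64] → cuts [2, 13, 64]
  IvoIV (TCCTGTC, off=7): starts [32, 50, 74] → cuts [39, 57, 81]

Pooled cuts: [2, 13, 39, 57, 59, 64, 81, 87, 95, 103]

Fragment lengths:
  2→13: 11 bp
  13→39: 26 bp
  39→57: 18 bp
  57→59: 2 bp
  59→64: 5 bp
  64→81: 17 bp
  81→87: 6 bp
  87→95: 8 bp
  95→103: 8 bp
  103→2 (wrap): 106-103+2 = 5 bp

[2,5,5,6,8,8,11,17,18,26]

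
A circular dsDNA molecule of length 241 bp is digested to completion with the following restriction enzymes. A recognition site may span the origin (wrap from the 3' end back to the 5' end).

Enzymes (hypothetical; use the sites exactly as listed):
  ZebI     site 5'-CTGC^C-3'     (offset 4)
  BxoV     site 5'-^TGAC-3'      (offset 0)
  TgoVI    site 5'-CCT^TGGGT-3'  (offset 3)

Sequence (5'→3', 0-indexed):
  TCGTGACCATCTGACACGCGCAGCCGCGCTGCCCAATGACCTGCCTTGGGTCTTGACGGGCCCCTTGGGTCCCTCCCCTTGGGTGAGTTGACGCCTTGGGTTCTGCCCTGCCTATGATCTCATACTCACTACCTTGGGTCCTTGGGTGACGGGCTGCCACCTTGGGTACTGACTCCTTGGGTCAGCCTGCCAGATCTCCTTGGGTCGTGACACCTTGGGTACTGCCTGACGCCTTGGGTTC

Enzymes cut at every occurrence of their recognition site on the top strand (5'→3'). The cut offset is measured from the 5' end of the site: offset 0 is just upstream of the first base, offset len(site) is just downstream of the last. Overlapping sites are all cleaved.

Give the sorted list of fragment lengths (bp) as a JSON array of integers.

Site scan:
  ZebI CTGCC/4: at [28, 40, 102, 107, 153, 186, 221] ⇒ [32, 44, 106, 111, 157, 190, 225]
  BxoV TGAC/0: at [3, 11, 36, 53, 88, 146, 169, 207, 226] ⇒ [3, 11, 36, 53, 88, 146, 169, 207, 226]
  TgoVI CCTTGGGT/3: at [43, 62, 76, 93, 131, 139, 159, 174, 197, 212, 231] ⇒ [46, 65, 79, 96, 134, 142, 162, 177, 200, 215, 234]

All cut coordinates (distinct, sorted): [3, 11, 32, 36, 44, 46, 53, 65, 79, 88, 96, 106, 111, 134, 142, 146, 157, 162, 169, 177, 190, 200, 207, 215, 225, 226, 234]

Fragments:
  3→11: 8 bp
  11→32: 21 bp
  32→36: 4 bp
  36→44: 8 bp
  44→46: 2 bp
  46→53: 7 bp
  53→65: 12 bp
  65→79: 14 bp
  79→88: 9 bp
  88→96: 8 bp
  96→106: 10 bp
  106→111: 5 bp
  111→134: 23 bp
  134→142: 8 bp
  142→146: 4 bp
  146→157: 11 bp
  157→162: 5 bp
  162→169: 7 bp
  169→177: 8 bp
  177→190: 13 bp
  190→200: 10 bp
  200→207: 7 bp
  207→215: 8 bp
  215→225: 10 bp
  225→226: 1 bp
  226→234: 8 bp
  234→3 (wrap): 241-234+3 = 10 bp

[1,2,4,4,5,5,7,7,7,8,8,8,8,8,8,8,9,10,10,10,10,11,12,13,14,21,23]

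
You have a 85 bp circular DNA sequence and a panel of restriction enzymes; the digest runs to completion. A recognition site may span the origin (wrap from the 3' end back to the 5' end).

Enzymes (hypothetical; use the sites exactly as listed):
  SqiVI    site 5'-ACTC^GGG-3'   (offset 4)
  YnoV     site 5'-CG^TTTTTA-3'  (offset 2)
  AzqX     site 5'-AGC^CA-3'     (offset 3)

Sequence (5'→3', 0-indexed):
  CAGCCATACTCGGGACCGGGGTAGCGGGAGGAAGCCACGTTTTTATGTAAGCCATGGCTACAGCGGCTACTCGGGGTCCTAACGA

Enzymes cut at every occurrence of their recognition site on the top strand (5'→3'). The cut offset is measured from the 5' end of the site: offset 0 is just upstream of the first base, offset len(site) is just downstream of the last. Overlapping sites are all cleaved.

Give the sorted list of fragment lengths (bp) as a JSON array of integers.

Site scan:
  SqiVI ACTCGGG/4: at [7, 68] ⇒ [11, 72]
  YnoV CGTTTTTA/2: at [37] ⇒ [39]
  AzqX AGCCA/3: at [1, 32, 49] ⇒ [4, 35, 52]

Pooled cuts: [4, 11, 35, 39, 52, 72]

Fragment lengths:
  4→11: 7 bp
  11→35: 24 bp
  35→39: 4 bp
  39→52: 13 bp
  52→72: 20 bp
  72→4 (wrap): 85-72+4 = 17 bp

[4,7,13,17,20,24]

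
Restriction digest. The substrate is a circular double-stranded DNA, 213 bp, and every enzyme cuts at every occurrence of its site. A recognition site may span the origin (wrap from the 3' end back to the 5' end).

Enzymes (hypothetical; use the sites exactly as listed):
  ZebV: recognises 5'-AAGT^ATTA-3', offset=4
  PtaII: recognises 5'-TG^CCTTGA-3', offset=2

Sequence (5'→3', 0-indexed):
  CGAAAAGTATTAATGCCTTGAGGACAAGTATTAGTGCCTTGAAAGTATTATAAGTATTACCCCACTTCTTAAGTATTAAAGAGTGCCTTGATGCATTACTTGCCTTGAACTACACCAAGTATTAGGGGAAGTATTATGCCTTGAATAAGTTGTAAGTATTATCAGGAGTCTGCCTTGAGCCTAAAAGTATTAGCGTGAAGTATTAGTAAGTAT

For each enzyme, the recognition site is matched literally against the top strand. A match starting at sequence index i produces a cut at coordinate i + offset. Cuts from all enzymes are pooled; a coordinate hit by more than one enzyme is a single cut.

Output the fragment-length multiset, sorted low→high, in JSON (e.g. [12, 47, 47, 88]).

Scan for sites:
  ZebV AAGTATTA/4: at [4, 25, 42, 51, 70, 116, 128, 153, 184, 197] ⇒ [8, 29, 46, 55, 74, 120, 132, 157, 188, 201]
  PtaII TGCCTTGA/2: at [13, 34, 83, 100, 136, 170] ⇒ [15, 36, 85, 102, 138, 172]

All cut coordinates (distinct, sorted): [8, 15, 29, 36, 46, 55, 74, 85, 102, 120, 132, 138, 157, 172, 188, 201]

Fragment lengths:
  8→15: 7 bp
  15→29: 14 bp
  29→36: 7 bp
  36→46: 10 bp
  46→55: 9 bp
  55→74: 19 bp
  74→85: 11 bp
  85→102: 17 bp
  102→120: 18 bp
  120→132: 12 bp
  132→138: 6 bp
  138→157: 19 bp
  157→172: 15 bp
  172→188: 16 bp
  188→201: 13 bp
  201→8 (wrap): 213-201+8 = 20 bp

[6,7,7,9,10,11,12,13,14,15,16,17,18,19,19,20]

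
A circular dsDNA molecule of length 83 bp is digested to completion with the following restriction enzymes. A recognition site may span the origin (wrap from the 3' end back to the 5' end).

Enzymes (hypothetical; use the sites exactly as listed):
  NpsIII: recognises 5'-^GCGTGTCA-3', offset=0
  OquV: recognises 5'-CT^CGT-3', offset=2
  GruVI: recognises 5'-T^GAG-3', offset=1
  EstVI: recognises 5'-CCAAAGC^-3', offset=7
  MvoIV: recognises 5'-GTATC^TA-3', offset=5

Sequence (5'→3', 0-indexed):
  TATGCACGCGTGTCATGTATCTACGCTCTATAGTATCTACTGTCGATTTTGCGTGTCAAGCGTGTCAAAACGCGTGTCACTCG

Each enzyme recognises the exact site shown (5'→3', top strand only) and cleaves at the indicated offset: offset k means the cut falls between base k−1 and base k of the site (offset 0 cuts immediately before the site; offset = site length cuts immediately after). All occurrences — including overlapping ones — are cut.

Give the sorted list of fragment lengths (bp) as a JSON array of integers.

[9,9,10,12,13,14,16]

Scan for sites:
  NpsIII (GCGTGTCA, off=0): starts [7, 50, 59, 71] → cuts [7, 50, 59, 71]
  OquV (CTCGT, off=2): starts [79] → cuts [81]
  GruVI (TGAG, off=1): no sites
  EstVI (CCAAAGC, off=7): no sites
  MvoIV (GTATCTA, off=5): starts [16, 32] → cuts [21, 37]

Pooled cuts: [7, 21, 37, 50, 59, 71, 81]

Fragments:
  7→21: 14 bp
  21→37: 16 bp
  37→50: 13 bp
  50→59: 9 bp
  59→71: 12 bp
  71→81: 10 bp
  81→7 (wrap): 83-81+7 = 9 bp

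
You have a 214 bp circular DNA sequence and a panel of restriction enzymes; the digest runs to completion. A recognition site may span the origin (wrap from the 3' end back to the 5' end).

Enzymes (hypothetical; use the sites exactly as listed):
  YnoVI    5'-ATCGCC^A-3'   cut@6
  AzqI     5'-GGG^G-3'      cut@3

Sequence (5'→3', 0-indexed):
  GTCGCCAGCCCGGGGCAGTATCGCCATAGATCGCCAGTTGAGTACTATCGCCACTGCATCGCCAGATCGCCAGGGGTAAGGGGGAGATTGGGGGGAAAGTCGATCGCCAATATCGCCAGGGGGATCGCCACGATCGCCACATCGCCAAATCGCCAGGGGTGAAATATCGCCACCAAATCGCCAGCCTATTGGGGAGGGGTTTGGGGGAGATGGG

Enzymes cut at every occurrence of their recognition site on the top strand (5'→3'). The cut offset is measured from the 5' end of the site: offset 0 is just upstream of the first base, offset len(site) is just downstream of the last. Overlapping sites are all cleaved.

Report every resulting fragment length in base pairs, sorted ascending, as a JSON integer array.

Site scan:
  YnoVI (ATCGCCA, off=6): starts [19, 29, 46, 57, 65, 102, 111, 123, 132, 140, 148, 165, 176] → cuts [25, 35, 52, 63, 71, 108, 117, 129, 138, 146, 154, 171, 182]
  AzqI (GGGG, off=3): starts [11, 72, 79, 80, 89, 90, 91, 118, 119, 155, 190, 195, 202, 203, 211] → cuts [0, 14, 75, 82, 83, 92, 93, 94, 121, 122, 158, 193, 198, 205, 206]

All cut coordinates (distinct, sorted): [0, 14, 25, 35, 52, 63, 71, 75, 82, 83, 92, 93, 94, 108, 117, 121, 122, 129, 138, 146, 154, 158, 171, 182, 193, 198, 205, 206]

Fragments:
  0→14: 14 bp
  14→25: 11 bp
  25→35: 10 bp
  35→52: 17 bp
  52→63: 11 bp
  63→71: 8 bp
  71→75: 4 bp
  75→82: 7 bp
  82→83: 1 bp
  83→92: 9 bp
  92→93: 1 bp
  93→94: 1 bp
  94→108: 14 bp
  108→117: 9 bp
  117→121: 4 bp
  121→122: 1 bp
  122→129: 7 bp
  129→138: 9 bp
  138→146: 8 bp
  146→154: 8 bp
  154→158: 4 bp
  158→171: 13 bp
  171→182: 11 bp
  182→193: 11 bp
  193→198: 5 bp
  198→205: 7 bp
  205→206: 1 bp
  206→0 (wrap): 214-206+0 = 8 bp

[1,1,1,1,1,4,4,4,5,7,7,7,8,8,8,8,9,9,9,10,11,11,11,11,13,14,14,17]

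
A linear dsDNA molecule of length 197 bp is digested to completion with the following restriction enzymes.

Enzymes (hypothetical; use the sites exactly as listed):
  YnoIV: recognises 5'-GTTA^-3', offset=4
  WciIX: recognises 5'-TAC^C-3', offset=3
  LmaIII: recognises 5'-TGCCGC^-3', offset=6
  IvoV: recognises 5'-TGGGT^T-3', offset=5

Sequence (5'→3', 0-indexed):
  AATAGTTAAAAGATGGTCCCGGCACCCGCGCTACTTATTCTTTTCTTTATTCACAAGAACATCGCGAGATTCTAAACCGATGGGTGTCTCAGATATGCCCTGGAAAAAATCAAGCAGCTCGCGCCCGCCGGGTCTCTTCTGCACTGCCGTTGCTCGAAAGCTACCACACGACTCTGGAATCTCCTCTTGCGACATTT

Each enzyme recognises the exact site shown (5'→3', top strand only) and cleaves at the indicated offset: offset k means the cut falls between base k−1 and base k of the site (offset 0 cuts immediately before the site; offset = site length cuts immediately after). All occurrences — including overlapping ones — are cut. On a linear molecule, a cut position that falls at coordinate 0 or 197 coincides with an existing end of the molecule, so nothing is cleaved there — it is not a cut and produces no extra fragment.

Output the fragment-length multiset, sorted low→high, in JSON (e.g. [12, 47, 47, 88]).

[8,33,156]

Per-enzyme occurrences:
  YnoIV GTTA/4: at [4] ⇒ [8]
  WciIX TACC/3: at [161] ⇒ [164]
  LmaIII (TGCCGC, off=6): no sites
  IvoV (TGGGTT, off=5): no sites

Pooled cuts: [8, 164]

Fragments:
  [0,8): 8 bp
  [8,164): 156 bp
  [164,197): 33 bp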